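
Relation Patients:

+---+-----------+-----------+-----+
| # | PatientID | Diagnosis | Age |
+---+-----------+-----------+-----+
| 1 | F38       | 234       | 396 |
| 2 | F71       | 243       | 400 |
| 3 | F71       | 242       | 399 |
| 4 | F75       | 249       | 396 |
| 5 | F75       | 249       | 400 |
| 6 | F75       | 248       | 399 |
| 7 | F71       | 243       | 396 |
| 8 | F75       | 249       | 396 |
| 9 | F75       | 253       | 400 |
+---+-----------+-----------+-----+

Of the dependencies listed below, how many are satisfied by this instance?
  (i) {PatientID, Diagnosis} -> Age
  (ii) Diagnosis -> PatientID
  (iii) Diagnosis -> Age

(i) {PatientID, Diagnosis} -> Age: (PatientID=F71, Diagnosis=243): rows 2, 7 → Age takes values {400, 396} — violation; (PatientID=F75, Diagnosis=249): rows 4, 5, 8 → Age takes values {396, 400} — violation — fails.
(ii) Diagnosis -> PatientID: every LHS value maps to a single RHS value — holds.
(iii) Diagnosis -> Age: Diagnosis=243: rows 2, 7 → Age takes values {400, 396} — violation; Diagnosis=249: rows 4, 5, 8 → Age takes values {396, 400} — violation — fails.
1 of the 3 dependencies holds.

1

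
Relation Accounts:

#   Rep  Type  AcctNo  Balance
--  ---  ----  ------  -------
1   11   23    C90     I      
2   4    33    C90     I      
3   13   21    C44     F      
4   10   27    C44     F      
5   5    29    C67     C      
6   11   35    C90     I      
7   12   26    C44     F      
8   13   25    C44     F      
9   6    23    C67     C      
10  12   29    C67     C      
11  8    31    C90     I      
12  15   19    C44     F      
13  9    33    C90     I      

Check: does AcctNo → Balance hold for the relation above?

AcctNo=C90: rows 1, 2, 6, 11, 13 → Balance = I, I, I, I, I ✓
AcctNo=C44: rows 3, 4, 7, 8, 12 → Balance = F, F, F, F, F ✓
AcctNo=C67: rows 5, 9, 10 → Balance = C, C, C ✓
Every AcctNo value is associated with a single Balance value, so AcctNo → Balance holds.

Yes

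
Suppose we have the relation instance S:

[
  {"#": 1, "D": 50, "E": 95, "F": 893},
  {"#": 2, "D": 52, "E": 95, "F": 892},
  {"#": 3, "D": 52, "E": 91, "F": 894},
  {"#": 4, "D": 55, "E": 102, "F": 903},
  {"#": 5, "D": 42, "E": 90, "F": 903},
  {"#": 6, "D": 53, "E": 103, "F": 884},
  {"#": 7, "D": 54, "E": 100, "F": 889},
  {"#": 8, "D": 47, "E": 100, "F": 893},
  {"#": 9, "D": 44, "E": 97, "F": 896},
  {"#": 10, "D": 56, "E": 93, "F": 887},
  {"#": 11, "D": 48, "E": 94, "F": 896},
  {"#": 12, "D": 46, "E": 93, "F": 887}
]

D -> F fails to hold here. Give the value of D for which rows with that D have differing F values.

52

D=50: row 1 → F = 893 ✓
D=52: rows 2, 3 → F takes values {892, 894} — violation
D=55: row 4 → F = 903 ✓
D=42: row 5 → F = 903 ✓
D=53: row 6 → F = 884 ✓
D=54: row 7 → F = 889 ✓
D=47: row 8 → F = 893 ✓
D=44: row 9 → F = 896 ✓
D=56: row 10 → F = 887 ✓
D=48: row 11 → F = 896 ✓
D=46: row 12 → F = 887 ✓
The only D value with inconsistent F is D=52.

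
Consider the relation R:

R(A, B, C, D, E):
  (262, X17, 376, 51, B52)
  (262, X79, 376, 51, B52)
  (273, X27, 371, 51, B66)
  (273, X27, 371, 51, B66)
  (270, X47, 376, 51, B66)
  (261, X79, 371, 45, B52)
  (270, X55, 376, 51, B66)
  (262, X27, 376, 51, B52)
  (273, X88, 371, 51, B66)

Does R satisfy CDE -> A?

(C=376, D=51, E=B52): 3 rows → A = 262, 262, 262 ✓
(C=371, D=51, E=B66): 3 rows → A = 273, 273, 273 ✓
(C=376, D=51, E=B66): 2 rows → A = 270, 270 ✓
(C=371, D=45, E=B52): 1 row → A = 261 ✓
Every CDE value is associated with a single A value, so CDE -> A holds.

Yes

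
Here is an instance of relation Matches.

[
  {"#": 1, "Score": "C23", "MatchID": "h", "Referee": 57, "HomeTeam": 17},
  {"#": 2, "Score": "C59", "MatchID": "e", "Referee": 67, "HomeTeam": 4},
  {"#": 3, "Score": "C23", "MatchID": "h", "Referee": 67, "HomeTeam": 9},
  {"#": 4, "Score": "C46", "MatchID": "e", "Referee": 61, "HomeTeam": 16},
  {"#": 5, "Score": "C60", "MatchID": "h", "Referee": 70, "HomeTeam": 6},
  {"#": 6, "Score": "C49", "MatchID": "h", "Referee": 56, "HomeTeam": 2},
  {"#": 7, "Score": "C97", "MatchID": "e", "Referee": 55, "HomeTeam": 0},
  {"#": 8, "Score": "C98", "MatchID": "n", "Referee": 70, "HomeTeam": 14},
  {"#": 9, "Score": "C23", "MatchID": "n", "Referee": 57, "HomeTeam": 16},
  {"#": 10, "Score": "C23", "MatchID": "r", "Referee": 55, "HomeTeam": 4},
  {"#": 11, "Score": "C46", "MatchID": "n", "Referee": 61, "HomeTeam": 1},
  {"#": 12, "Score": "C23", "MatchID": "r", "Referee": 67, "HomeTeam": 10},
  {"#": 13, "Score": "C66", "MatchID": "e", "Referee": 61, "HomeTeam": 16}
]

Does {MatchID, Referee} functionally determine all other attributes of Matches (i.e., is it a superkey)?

Rows 4 and 13 have the same {MatchID, Referee} value (MatchID=e, Referee=61) but are distinct tuples, so {MatchID, Referee} does not determine every attribute — not a superkey.

No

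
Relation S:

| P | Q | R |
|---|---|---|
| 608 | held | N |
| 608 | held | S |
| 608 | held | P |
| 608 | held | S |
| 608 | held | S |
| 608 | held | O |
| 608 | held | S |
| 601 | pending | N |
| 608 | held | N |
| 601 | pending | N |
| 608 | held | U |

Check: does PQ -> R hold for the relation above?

(P=608, Q=held): 9 rows → R takes values {N, S, P, O, U} — violation
(P=601, Q=pending): 2 rows → R = N, N ✓
Two rows agree on PQ but differ on R, so PQ -> R does not hold.

No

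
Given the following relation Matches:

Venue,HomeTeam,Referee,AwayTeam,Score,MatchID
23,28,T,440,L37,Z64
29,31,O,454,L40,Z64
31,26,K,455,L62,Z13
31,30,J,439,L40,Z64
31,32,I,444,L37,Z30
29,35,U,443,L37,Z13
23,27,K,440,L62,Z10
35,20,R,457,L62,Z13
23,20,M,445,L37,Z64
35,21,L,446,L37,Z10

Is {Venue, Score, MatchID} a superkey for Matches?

No

Two distinct rows share (Venue=23, Score=L37, MatchID=Z64), so {Venue, Score, MatchID} does not determine every attribute — not a superkey.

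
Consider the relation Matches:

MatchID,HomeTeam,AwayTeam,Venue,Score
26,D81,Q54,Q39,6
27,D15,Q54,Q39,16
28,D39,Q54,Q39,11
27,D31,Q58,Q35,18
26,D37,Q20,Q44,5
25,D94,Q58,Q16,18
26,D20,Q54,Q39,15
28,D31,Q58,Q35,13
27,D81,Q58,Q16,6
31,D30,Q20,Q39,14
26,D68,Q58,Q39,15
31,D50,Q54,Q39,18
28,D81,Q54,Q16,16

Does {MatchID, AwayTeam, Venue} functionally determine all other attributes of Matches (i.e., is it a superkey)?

No

Two distinct rows share (MatchID=26, AwayTeam=Q54, Venue=Q39), so {MatchID, AwayTeam, Venue} does not determine every attribute — not a superkey.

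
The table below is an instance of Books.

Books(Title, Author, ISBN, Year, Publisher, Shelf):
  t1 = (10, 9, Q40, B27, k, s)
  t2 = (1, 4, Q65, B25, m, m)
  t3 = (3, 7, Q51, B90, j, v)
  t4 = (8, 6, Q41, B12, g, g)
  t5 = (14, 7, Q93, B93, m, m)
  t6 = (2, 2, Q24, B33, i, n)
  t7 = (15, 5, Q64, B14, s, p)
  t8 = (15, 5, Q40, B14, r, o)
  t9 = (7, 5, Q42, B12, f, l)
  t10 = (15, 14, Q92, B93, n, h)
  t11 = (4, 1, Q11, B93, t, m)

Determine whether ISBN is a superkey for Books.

No

Rows 1 and 8 have the same ISBN value ISBN=Q40 but are distinct tuples, so ISBN does not determine every attribute — not a superkey.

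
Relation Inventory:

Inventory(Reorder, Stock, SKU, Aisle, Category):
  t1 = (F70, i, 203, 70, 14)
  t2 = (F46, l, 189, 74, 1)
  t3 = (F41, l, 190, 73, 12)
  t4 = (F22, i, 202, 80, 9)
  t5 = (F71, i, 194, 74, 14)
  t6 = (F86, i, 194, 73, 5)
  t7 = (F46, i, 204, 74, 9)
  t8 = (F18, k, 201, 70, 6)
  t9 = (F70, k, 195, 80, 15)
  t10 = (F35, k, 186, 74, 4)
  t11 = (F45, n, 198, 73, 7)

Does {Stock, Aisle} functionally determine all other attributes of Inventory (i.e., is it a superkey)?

No

Rows 5 and 7 have the same {Stock, Aisle} value (Stock=i, Aisle=74) but are distinct tuples, so {Stock, Aisle} does not determine every attribute — not a superkey.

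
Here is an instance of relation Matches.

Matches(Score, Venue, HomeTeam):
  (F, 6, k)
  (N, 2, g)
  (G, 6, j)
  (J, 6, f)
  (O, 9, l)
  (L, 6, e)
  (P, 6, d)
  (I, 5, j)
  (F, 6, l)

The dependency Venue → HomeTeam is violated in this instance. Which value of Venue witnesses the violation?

6

Venue=6: 6 rows → HomeTeam takes values {k, j, f, e, d, l} — violation
Venue=2: 1 row → HomeTeam = g ✓
Venue=9: 1 row → HomeTeam = l ✓
Venue=5: 1 row → HomeTeam = j ✓
The only Venue value with inconsistent HomeTeam is Venue=6.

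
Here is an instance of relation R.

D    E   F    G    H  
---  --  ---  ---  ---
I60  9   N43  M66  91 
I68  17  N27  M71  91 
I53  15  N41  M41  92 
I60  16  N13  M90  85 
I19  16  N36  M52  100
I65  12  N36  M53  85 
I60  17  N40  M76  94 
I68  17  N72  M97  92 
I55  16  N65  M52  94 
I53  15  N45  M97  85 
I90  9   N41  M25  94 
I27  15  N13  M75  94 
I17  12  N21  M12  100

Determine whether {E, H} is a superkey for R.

Yes

All 13 rows have distinct {E, H} values, so {E, H} → (all attributes) holds and {E, H} is a superkey.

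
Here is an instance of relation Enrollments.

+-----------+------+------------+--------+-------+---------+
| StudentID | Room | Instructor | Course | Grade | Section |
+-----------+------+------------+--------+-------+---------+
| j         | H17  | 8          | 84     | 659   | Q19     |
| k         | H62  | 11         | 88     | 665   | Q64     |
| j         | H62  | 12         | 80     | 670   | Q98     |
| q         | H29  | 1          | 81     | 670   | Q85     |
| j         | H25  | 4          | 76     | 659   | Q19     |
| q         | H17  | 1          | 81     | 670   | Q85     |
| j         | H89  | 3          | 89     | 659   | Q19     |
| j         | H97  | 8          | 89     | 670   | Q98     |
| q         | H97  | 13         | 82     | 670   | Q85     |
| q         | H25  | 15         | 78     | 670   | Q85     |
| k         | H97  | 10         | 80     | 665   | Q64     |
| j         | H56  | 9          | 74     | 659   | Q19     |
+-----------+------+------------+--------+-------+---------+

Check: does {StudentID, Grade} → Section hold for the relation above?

Yes

(StudentID=j, Grade=659): 4 rows → Section = Q19, Q19, Q19, Q19 ✓
(StudentID=k, Grade=665): 2 rows → Section = Q64, Q64 ✓
(StudentID=j, Grade=670): 2 rows → Section = Q98, Q98 ✓
(StudentID=q, Grade=670): 4 rows → Section = Q85, Q85, Q85, Q85 ✓
Every {StudentID, Grade} value is associated with a single Section value, so {StudentID, Grade} → Section holds.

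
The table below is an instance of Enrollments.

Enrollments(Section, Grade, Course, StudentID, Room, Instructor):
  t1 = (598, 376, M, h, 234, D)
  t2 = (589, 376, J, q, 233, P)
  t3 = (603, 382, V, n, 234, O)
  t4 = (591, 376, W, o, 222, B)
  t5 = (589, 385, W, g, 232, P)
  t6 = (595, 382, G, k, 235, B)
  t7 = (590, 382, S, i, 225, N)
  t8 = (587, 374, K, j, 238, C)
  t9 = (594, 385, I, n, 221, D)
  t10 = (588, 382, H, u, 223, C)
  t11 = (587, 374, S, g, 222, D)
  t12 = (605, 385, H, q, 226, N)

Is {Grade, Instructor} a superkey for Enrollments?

All 12 rows have distinct {Grade, Instructor} values, so {Grade, Instructor} → (all attributes) holds and {Grade, Instructor} is a superkey.

Yes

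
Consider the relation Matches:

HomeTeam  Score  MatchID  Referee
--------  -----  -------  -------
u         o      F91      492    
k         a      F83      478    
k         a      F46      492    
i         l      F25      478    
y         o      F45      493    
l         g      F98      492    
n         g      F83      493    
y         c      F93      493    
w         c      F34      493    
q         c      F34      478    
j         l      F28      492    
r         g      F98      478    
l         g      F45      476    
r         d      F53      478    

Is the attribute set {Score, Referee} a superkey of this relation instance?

No

Two distinct rows share (Score=c, Referee=493), so {Score, Referee} does not determine every attribute — not a superkey.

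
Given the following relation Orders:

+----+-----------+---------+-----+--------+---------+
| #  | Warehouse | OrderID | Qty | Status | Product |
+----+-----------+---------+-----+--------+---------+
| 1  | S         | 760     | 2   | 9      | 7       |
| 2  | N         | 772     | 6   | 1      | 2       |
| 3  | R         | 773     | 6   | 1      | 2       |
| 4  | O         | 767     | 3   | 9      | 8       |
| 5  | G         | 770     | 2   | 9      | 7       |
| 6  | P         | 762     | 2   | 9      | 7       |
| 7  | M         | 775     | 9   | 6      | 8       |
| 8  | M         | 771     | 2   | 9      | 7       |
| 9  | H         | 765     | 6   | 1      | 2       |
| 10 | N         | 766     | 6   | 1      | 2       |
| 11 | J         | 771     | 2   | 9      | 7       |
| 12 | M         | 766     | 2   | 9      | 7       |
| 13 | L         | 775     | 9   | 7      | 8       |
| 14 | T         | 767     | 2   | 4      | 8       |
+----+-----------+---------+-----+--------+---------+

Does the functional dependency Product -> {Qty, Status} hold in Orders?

No

Product=7: rows 1, 5, 6, 8, 11, 12 → {Qty,Status} = (2, 9), (2, 9), (2, 9), (2, 9), (2, 9), (2, 9) ✓
Product=2: rows 2, 3, 9, 10 → {Qty,Status} = (6, 1), (6, 1), (6, 1), (6, 1) ✓
Product=8: rows 4, 7, 13, 14 → {Qty,Status} takes values {(3, 9), (9, 6), (9, 7), (2, 4)} — violation
Two rows agree on Product but differ on {Qty, Status}, so Product -> {Qty, Status} does not hold.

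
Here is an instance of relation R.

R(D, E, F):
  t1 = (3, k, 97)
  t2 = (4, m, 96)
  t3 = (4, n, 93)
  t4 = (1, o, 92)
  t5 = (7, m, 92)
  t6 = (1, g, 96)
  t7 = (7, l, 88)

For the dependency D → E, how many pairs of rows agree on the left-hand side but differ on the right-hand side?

D=4: violating pairs (2,3) — 1 pair.
D=1: violating pairs (4,6) — 1 pair.
D=7: violating pairs (5,7) — 1 pair.

3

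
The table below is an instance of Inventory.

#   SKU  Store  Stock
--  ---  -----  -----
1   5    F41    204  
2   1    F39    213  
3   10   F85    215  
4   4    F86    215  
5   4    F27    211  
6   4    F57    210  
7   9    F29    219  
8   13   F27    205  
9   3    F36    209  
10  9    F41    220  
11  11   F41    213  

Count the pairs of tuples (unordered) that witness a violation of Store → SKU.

Store=F41: violating pairs (1,10), (1,11), (10,11) — 3 pairs.
Store=F27: violating pairs (5,8) — 1 pair.

4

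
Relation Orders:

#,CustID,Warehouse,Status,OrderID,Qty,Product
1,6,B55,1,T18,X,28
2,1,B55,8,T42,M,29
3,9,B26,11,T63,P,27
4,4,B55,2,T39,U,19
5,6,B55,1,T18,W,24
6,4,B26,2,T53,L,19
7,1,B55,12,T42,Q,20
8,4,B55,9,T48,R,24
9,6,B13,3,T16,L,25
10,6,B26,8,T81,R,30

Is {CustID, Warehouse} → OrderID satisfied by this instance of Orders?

No

(CustID=6, Warehouse=B55): rows 1, 5 → OrderID = T18, T18 ✓
(CustID=1, Warehouse=B55): rows 2, 7 → OrderID = T42, T42 ✓
(CustID=9, Warehouse=B26): row 3 → OrderID = T63 ✓
(CustID=4, Warehouse=B55): rows 4, 8 → OrderID takes values {T39, T48} — violation
(CustID=4, Warehouse=B26): row 6 → OrderID = T53 ✓
(CustID=6, Warehouse=B13): row 9 → OrderID = T16 ✓
(CustID=6, Warehouse=B26): row 10 → OrderID = T81 ✓
Two rows agree on {CustID, Warehouse} but differ on OrderID, so {CustID, Warehouse} → OrderID does not hold.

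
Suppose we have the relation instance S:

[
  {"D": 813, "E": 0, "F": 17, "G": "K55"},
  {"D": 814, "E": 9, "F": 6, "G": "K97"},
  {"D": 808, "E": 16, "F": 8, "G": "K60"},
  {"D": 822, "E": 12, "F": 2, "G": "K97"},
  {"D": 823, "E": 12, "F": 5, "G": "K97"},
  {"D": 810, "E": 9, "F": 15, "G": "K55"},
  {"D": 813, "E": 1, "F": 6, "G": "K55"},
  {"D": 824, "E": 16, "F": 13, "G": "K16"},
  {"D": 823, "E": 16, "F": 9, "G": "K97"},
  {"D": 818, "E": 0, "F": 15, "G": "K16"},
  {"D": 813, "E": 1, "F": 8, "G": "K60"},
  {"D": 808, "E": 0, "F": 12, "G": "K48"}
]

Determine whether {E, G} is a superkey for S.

No

Two distinct rows share (E=12, G=K97), so {E, G} does not determine every attribute — not a superkey.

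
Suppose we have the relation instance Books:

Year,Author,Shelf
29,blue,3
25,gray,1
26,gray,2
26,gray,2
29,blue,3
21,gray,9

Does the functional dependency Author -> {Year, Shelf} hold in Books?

No

Author=blue: 2 rows → {Year,Shelf} = (29, 3), (29, 3) ✓
Author=gray: 4 rows → {Year,Shelf} takes values {(25, 1), (26, 2), (21, 9)} — violation
Two rows agree on Author but differ on {Year, Shelf}, so Author -> {Year, Shelf} does not hold.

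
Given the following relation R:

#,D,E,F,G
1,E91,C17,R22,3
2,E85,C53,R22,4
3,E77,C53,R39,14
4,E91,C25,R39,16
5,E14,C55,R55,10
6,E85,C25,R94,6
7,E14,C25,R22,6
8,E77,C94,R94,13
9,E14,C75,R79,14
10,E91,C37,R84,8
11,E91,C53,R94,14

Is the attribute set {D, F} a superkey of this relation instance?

Yes

All 11 rows have distinct {D, F} values, so {D, F} → (all attributes) holds and {D, F} is a superkey.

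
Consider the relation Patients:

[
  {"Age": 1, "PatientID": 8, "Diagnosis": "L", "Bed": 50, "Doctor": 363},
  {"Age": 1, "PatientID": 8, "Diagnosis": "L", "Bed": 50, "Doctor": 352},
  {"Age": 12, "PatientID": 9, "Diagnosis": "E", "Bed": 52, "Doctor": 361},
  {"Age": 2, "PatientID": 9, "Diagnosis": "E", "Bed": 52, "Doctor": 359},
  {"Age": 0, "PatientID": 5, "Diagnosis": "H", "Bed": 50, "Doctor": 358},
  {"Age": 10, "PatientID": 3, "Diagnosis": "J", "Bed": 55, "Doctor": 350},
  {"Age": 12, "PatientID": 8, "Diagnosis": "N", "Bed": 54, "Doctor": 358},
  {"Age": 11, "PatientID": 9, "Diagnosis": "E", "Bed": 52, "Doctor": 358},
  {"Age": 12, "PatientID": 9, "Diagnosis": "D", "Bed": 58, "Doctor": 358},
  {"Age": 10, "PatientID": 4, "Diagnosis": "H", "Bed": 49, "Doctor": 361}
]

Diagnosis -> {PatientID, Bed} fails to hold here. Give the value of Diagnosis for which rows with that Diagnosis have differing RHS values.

Diagnosis=L: 2 rows → {PatientID,Bed} = (8, 50), (8, 50) ✓
Diagnosis=E: 3 rows → {PatientID,Bed} = (9, 52), (9, 52), (9, 52) ✓
Diagnosis=H: 2 rows → {PatientID,Bed} takes values {(5, 50), (4, 49)} — violation
Diagnosis=J: 1 row → {PatientID,Bed} = (3, 55) ✓
Diagnosis=N: 1 row → {PatientID,Bed} = (8, 54) ✓
Diagnosis=D: 1 row → {PatientID,Bed} = (9, 58) ✓
The only Diagnosis value with inconsistent RHS is Diagnosis=H.

H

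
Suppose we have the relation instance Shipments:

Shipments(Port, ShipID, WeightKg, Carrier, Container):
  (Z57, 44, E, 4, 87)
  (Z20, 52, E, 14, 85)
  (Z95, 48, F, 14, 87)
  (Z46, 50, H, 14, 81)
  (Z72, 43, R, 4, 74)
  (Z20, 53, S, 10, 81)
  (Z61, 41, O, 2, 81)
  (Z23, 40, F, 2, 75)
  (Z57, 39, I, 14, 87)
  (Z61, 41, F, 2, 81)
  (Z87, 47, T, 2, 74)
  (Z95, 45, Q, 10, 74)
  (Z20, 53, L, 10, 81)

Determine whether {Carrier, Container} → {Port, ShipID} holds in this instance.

(Carrier=4, Container=87): 1 row → {Port,ShipID} = (Z57, 44) ✓
(Carrier=14, Container=85): 1 row → {Port,ShipID} = (Z20, 52) ✓
(Carrier=14, Container=87): 2 rows → {Port,ShipID} takes values {(Z95, 48), (Z57, 39)} — violation
(Carrier=14, Container=81): 1 row → {Port,ShipID} = (Z46, 50) ✓
(Carrier=4, Container=74): 1 row → {Port,ShipID} = (Z72, 43) ✓
(Carrier=10, Container=81): 2 rows → {Port,ShipID} = (Z20, 53), (Z20, 53) ✓
(Carrier=2, Container=81): 2 rows → {Port,ShipID} = (Z61, 41), (Z61, 41) ✓
(Carrier=2, Container=75): 1 row → {Port,ShipID} = (Z23, 40) ✓
(Carrier=2, Container=74): 1 row → {Port,ShipID} = (Z87, 47) ✓
(Carrier=10, Container=74): 1 row → {Port,ShipID} = (Z95, 45) ✓
Two rows agree on {Carrier, Container} but differ on {Port, ShipID}, so {Carrier, Container} → {Port, ShipID} does not hold.

No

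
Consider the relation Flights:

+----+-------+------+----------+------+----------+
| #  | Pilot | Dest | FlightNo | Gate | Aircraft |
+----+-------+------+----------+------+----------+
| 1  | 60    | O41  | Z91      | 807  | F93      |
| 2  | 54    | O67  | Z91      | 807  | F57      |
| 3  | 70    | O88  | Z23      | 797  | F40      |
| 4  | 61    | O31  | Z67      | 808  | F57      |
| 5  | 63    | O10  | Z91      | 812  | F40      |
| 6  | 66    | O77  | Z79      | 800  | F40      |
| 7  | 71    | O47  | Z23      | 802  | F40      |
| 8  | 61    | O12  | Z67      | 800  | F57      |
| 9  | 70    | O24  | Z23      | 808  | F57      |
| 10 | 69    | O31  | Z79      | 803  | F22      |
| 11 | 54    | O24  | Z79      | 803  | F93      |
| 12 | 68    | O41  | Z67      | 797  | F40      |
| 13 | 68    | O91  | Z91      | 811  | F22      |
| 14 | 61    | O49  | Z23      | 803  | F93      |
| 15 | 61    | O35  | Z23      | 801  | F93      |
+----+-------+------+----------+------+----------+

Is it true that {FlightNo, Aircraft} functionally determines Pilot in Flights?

No

(FlightNo=Z91, Aircraft=F93): row 1 → Pilot = 60 ✓
(FlightNo=Z91, Aircraft=F57): row 2 → Pilot = 54 ✓
(FlightNo=Z23, Aircraft=F40): rows 3, 7 → Pilot takes values {70, 71} — violation
(FlightNo=Z67, Aircraft=F57): rows 4, 8 → Pilot = 61, 61 ✓
(FlightNo=Z91, Aircraft=F40): row 5 → Pilot = 63 ✓
(FlightNo=Z79, Aircraft=F40): row 6 → Pilot = 66 ✓
(FlightNo=Z23, Aircraft=F57): row 9 → Pilot = 70 ✓
(FlightNo=Z79, Aircraft=F22): row 10 → Pilot = 69 ✓
(FlightNo=Z79, Aircraft=F93): row 11 → Pilot = 54 ✓
(FlightNo=Z67, Aircraft=F40): row 12 → Pilot = 68 ✓
(FlightNo=Z91, Aircraft=F22): row 13 → Pilot = 68 ✓
(FlightNo=Z23, Aircraft=F93): rows 14, 15 → Pilot = 61, 61 ✓
Two rows agree on {FlightNo, Aircraft} but differ on Pilot, so {FlightNo, Aircraft} -> Pilot does not hold.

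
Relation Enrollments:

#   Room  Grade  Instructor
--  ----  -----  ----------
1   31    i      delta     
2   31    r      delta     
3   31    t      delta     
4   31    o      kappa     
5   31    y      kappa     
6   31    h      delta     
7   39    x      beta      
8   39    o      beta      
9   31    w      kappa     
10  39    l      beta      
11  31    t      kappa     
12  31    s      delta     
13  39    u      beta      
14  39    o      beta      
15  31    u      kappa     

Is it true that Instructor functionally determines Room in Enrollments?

Yes

Instructor=delta: rows 1, 2, 3, 6, 12 → Room = 31, 31, 31, 31, 31 ✓
Instructor=kappa: rows 4, 5, 9, 11, 15 → Room = 31, 31, 31, 31, 31 ✓
Instructor=beta: rows 7, 8, 10, 13, 14 → Room = 39, 39, 39, 39, 39 ✓
Every Instructor value is associated with a single Room value, so Instructor → Room holds.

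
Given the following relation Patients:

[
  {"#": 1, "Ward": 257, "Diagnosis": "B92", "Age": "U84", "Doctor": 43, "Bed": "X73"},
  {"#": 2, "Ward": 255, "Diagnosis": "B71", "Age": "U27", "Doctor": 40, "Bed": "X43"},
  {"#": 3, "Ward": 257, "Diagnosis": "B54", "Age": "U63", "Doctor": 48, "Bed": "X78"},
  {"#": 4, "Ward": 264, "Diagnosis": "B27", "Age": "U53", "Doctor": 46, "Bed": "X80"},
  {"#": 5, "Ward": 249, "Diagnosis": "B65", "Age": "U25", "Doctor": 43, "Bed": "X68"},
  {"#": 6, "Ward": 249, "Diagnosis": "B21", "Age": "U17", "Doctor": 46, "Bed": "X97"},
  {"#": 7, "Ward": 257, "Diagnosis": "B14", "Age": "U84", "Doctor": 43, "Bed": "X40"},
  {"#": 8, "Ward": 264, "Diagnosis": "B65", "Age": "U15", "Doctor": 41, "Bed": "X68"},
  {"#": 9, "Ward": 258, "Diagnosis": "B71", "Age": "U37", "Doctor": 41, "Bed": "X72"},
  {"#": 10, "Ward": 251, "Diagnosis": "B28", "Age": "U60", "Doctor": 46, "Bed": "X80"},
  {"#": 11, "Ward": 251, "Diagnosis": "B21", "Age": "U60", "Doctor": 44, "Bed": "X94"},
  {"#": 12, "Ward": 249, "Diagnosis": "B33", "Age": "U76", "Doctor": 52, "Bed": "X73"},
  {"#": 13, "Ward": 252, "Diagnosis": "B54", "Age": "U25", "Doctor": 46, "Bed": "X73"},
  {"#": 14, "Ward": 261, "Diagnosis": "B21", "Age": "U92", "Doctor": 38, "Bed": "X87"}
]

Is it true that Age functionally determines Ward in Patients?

Age=U84: rows 1, 7 → Ward = 257, 257 ✓
Age=U27: row 2 → Ward = 255 ✓
Age=U63: row 3 → Ward = 257 ✓
Age=U53: row 4 → Ward = 264 ✓
Age=U25: rows 5, 13 → Ward takes values {249, 252} — violation
Age=U17: row 6 → Ward = 249 ✓
Age=U15: row 8 → Ward = 264 ✓
Age=U37: row 9 → Ward = 258 ✓
Age=U60: rows 10, 11 → Ward = 251, 251 ✓
Age=U76: row 12 → Ward = 249 ✓
Age=U92: row 14 → Ward = 261 ✓
Two rows agree on Age but differ on Ward, so Age -> Ward does not hold.

No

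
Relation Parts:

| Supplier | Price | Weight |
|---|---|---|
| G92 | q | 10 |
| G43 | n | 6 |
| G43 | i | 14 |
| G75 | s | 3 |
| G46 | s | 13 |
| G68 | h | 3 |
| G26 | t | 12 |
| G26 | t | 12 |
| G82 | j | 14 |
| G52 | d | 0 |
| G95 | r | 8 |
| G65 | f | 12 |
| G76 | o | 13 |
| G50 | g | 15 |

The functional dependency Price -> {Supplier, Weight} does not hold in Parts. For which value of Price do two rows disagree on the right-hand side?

Price=q: 1 row → {Supplier,Weight} = (G92, 10) ✓
Price=n: 1 row → {Supplier,Weight} = (G43, 6) ✓
Price=i: 1 row → {Supplier,Weight} = (G43, 14) ✓
Price=s: 2 rows → {Supplier,Weight} takes values {(G75, 3), (G46, 13)} — violation
Price=h: 1 row → {Supplier,Weight} = (G68, 3) ✓
Price=t: 2 rows → {Supplier,Weight} = (G26, 12), (G26, 12) ✓
Price=j: 1 row → {Supplier,Weight} = (G82, 14) ✓
Price=d: 1 row → {Supplier,Weight} = (G52, 0) ✓
Price=r: 1 row → {Supplier,Weight} = (G95, 8) ✓
Price=f: 1 row → {Supplier,Weight} = (G65, 12) ✓
Price=o: 1 row → {Supplier,Weight} = (G76, 13) ✓
Price=g: 1 row → {Supplier,Weight} = (G50, 15) ✓
The only Price value with inconsistent RHS is Price=s.

s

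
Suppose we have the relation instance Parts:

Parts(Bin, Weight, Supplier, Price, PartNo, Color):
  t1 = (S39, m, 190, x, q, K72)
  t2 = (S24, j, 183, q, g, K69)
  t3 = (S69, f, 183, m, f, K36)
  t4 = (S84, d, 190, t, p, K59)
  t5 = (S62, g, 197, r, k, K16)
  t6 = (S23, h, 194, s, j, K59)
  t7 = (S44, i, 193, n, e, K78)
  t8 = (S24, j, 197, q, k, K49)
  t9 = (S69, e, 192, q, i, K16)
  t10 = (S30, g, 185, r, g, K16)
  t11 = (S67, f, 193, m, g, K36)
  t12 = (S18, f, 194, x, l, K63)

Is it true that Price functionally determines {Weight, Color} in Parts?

No

Price=x: rows 1, 12 → {Weight,Color} takes values {(m, K72), (f, K63)} — violation
Price=q: rows 2, 8, 9 → {Weight,Color} takes values {(j, K69), (j, K49), (e, K16)} — violation
Price=m: rows 3, 11 → {Weight,Color} = (f, K36), (f, K36) ✓
Price=t: row 4 → {Weight,Color} = (d, K59) ✓
Price=r: rows 5, 10 → {Weight,Color} = (g, K16), (g, K16) ✓
Price=s: row 6 → {Weight,Color} = (h, K59) ✓
Price=n: row 7 → {Weight,Color} = (i, K78) ✓
Two rows agree on Price but differ on {Weight, Color}, so Price -> {Weight, Color} does not hold.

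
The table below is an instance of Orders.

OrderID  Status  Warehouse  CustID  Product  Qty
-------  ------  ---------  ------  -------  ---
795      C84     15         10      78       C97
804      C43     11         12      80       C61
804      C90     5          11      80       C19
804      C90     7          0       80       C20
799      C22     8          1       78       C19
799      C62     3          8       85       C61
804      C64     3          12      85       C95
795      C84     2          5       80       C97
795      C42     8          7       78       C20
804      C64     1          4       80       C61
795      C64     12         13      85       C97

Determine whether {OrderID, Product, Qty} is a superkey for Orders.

Two distinct rows share (OrderID=804, Product=80, Qty=C61), so {OrderID, Product, Qty} does not determine every attribute — not a superkey.

No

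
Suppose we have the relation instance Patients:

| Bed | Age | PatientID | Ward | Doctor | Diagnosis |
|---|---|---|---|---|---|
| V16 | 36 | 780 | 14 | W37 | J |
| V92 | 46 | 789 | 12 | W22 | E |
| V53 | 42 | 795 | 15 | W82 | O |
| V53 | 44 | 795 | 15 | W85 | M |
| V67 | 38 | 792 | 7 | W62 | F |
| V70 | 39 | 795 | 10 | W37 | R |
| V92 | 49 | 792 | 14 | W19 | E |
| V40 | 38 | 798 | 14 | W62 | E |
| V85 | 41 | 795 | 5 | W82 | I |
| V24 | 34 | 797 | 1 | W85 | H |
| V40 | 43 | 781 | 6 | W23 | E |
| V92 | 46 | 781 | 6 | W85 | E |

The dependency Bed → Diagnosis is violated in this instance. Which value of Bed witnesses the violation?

V53

Bed=V16: 1 row → Diagnosis = J ✓
Bed=V92: 3 rows → Diagnosis = E, E, E ✓
Bed=V53: 2 rows → Diagnosis takes values {O, M} — violation
Bed=V67: 1 row → Diagnosis = F ✓
Bed=V70: 1 row → Diagnosis = R ✓
Bed=V40: 2 rows → Diagnosis = E, E ✓
Bed=V85: 1 row → Diagnosis = I ✓
Bed=V24: 1 row → Diagnosis = H ✓
The only Bed value with inconsistent Diagnosis is Bed=V53.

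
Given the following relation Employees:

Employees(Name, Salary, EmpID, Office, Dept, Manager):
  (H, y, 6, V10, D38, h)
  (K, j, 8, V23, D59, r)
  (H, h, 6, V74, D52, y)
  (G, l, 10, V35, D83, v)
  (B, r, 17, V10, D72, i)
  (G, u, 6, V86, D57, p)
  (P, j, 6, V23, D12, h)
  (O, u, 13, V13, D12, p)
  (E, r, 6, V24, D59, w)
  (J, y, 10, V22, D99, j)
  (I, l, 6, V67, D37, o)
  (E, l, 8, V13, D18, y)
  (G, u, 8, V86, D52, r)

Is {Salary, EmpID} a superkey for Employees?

Yes

All 13 rows have distinct {Salary, EmpID} values, so {Salary, EmpID} → (all attributes) holds and {Salary, EmpID} is a superkey.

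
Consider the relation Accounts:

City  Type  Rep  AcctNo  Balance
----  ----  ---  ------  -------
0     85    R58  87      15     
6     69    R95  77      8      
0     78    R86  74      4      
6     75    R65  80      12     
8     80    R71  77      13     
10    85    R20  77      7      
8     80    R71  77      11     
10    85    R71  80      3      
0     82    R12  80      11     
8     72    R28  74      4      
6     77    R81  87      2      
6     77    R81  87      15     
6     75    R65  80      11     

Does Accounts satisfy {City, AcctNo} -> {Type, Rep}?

(City=0, AcctNo=87): 1 row → {Type,Rep} = (85, R58) ✓
(City=6, AcctNo=77): 1 row → {Type,Rep} = (69, R95) ✓
(City=0, AcctNo=74): 1 row → {Type,Rep} = (78, R86) ✓
(City=6, AcctNo=80): 2 rows → {Type,Rep} = (75, R65), (75, R65) ✓
(City=8, AcctNo=77): 2 rows → {Type,Rep} = (80, R71), (80, R71) ✓
(City=10, AcctNo=77): 1 row → {Type,Rep} = (85, R20) ✓
(City=10, AcctNo=80): 1 row → {Type,Rep} = (85, R71) ✓
(City=0, AcctNo=80): 1 row → {Type,Rep} = (82, R12) ✓
(City=8, AcctNo=74): 1 row → {Type,Rep} = (72, R28) ✓
(City=6, AcctNo=87): 2 rows → {Type,Rep} = (77, R81), (77, R81) ✓
Every {City, AcctNo} value is associated with a single {Type, Rep} value, so {City, AcctNo} -> {Type, Rep} holds.

Yes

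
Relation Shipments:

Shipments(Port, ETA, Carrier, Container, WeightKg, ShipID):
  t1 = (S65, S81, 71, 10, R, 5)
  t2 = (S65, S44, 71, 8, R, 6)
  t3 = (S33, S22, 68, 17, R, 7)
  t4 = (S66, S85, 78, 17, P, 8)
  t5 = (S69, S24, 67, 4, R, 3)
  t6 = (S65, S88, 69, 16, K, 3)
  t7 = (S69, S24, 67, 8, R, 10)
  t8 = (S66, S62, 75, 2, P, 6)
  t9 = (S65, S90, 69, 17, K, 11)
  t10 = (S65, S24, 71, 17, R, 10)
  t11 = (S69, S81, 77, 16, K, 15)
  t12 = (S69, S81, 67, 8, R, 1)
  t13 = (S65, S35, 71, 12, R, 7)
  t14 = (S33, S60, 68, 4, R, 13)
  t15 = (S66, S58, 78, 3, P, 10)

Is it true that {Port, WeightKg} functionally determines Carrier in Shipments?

No

(Port=S65, WeightKg=R): rows 1, 2, 10, 13 → Carrier = 71, 71, 71, 71 ✓
(Port=S33, WeightKg=R): rows 3, 14 → Carrier = 68, 68 ✓
(Port=S66, WeightKg=P): rows 4, 8, 15 → Carrier takes values {78, 75} — violation
(Port=S69, WeightKg=R): rows 5, 7, 12 → Carrier = 67, 67, 67 ✓
(Port=S65, WeightKg=K): rows 6, 9 → Carrier = 69, 69 ✓
(Port=S69, WeightKg=K): row 11 → Carrier = 77 ✓
Two rows agree on {Port, WeightKg} but differ on Carrier, so {Port, WeightKg} -> Carrier does not hold.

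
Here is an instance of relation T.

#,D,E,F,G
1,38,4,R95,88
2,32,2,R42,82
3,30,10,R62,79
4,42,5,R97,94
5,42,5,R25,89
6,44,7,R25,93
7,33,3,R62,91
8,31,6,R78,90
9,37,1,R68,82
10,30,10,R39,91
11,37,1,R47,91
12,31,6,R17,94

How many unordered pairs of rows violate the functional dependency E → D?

E=10: all 2 rows agree on D — 0 pairs.
E=5: all 2 rows agree on D — 0 pairs.
E=6: all 2 rows agree on D — 0 pairs.
E=1: all 2 rows agree on D — 0 pairs.

0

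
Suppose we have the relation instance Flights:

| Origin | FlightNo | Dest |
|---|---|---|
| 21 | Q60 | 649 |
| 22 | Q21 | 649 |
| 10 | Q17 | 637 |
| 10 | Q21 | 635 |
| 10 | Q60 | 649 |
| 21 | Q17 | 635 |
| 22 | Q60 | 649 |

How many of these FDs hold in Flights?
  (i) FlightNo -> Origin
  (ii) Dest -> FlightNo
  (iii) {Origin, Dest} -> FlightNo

(i) FlightNo -> Origin: FlightNo=Q60: 3 rows → Origin takes values {21, 10, 22} — violation; FlightNo=Q21: 2 rows → Origin takes values {22, 10} — violation; FlightNo=Q17: 2 rows → Origin takes values {10, 21} — violation — fails.
(ii) Dest -> FlightNo: Dest=649: 4 rows → FlightNo takes values {Q60, Q21} — violation; Dest=635: 2 rows → FlightNo takes values {Q21, Q17} — violation — fails.
(iii) {Origin, Dest} -> FlightNo: (Origin=22, Dest=649): 2 rows → FlightNo takes values {Q21, Q60} — violation — fails.
None of the 3 dependencies hold.

0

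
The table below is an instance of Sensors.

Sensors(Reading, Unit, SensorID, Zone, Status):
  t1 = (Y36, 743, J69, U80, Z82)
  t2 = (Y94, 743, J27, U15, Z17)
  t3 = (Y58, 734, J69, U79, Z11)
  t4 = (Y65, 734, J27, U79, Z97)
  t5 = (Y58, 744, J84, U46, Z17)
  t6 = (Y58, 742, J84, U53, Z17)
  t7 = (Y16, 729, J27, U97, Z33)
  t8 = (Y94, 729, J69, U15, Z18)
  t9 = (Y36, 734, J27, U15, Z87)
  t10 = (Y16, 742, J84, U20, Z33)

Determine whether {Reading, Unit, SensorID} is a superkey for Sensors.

All 10 rows have distinct {Reading, Unit, SensorID} values, so {Reading, Unit, SensorID} → (all attributes) holds and {Reading, Unit, SensorID} is a superkey.

Yes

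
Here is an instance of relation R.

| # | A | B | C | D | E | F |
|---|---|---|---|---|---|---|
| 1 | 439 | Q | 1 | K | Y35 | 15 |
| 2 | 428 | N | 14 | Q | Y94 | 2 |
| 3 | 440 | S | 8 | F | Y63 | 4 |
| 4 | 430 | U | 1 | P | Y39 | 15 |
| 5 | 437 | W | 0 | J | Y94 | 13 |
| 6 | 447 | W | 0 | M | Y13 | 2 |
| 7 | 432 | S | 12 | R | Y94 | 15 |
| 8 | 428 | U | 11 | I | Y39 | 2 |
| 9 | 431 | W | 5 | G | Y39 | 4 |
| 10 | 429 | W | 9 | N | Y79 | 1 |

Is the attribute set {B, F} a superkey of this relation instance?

All 10 rows have distinct {B, F} values, so {B, F} → (all attributes) holds and {B, F} is a superkey.

Yes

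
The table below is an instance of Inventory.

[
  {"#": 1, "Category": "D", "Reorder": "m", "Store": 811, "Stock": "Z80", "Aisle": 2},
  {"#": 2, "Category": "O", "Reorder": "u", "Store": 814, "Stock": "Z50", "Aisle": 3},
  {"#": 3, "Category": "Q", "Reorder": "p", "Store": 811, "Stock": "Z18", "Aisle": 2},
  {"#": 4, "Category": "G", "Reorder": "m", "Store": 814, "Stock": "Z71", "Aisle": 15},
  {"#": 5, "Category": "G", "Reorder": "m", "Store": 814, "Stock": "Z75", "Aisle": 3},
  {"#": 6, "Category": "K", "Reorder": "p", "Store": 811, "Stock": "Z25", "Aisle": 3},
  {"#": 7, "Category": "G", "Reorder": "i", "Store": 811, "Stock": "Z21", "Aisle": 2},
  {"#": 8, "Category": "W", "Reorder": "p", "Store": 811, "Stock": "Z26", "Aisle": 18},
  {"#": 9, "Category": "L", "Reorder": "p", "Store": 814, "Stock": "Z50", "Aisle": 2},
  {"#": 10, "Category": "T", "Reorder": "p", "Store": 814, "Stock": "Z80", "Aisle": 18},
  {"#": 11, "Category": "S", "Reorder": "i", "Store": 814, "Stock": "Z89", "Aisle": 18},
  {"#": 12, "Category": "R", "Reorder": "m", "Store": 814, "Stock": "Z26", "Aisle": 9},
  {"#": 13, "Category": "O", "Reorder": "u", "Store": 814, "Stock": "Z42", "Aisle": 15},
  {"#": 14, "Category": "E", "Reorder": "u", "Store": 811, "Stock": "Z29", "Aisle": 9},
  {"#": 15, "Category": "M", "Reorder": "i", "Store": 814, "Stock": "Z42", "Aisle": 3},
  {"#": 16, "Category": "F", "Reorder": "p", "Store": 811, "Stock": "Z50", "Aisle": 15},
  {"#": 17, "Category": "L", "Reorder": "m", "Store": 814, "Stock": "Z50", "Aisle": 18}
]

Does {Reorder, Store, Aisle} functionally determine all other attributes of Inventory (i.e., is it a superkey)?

Yes

All 17 rows have distinct {Reorder, Store, Aisle} values, so {Reorder, Store, Aisle} → (all attributes) holds and {Reorder, Store, Aisle} is a superkey.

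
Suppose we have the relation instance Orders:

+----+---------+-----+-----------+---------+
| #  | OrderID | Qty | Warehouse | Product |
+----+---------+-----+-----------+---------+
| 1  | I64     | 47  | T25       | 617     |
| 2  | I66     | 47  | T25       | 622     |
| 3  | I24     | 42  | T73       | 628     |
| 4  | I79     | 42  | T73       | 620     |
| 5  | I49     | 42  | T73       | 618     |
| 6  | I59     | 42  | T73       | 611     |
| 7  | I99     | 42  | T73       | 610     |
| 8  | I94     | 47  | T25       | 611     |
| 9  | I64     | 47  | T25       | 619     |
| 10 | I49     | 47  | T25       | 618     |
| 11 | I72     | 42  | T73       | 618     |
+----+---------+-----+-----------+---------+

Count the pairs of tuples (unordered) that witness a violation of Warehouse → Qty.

0

Warehouse=T25: all 5 rows agree on Qty — 0 pairs.
Warehouse=T73: all 6 rows agree on Qty — 0 pairs.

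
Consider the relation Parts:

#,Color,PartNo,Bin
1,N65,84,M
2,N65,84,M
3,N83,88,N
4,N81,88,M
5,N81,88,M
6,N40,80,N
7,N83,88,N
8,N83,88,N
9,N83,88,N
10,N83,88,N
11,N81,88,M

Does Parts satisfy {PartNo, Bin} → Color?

(PartNo=84, Bin=M): rows 1, 2 → Color = N65, N65 ✓
(PartNo=88, Bin=N): rows 3, 7, 8, 9, 10 → Color = N83, N83, N83, N83, N83 ✓
(PartNo=88, Bin=M): rows 4, 5, 11 → Color = N81, N81, N81 ✓
(PartNo=80, Bin=N): row 6 → Color = N40 ✓
Every {PartNo, Bin} value is associated with a single Color value, so {PartNo, Bin} → Color holds.

Yes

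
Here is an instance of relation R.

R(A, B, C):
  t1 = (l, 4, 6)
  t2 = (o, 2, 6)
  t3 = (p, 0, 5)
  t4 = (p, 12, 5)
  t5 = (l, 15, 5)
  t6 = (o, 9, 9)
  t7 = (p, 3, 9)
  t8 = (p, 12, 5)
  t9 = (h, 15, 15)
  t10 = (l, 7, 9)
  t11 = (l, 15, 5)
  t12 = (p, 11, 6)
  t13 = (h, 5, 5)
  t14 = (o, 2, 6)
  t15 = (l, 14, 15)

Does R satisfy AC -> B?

No

(A=l, C=6): row 1 → B = 4 ✓
(A=o, C=6): rows 2, 14 → B = 2, 2 ✓
(A=p, C=5): rows 3, 4, 8 → B takes values {0, 12} — violation
(A=l, C=5): rows 5, 11 → B = 15, 15 ✓
(A=o, C=9): row 6 → B = 9 ✓
(A=p, C=9): row 7 → B = 3 ✓
(A=h, C=15): row 9 → B = 15 ✓
(A=l, C=9): row 10 → B = 7 ✓
(A=p, C=6): row 12 → B = 11 ✓
(A=h, C=5): row 13 → B = 5 ✓
(A=l, C=15): row 15 → B = 14 ✓
Two rows agree on AC but differ on B, so AC -> B does not hold.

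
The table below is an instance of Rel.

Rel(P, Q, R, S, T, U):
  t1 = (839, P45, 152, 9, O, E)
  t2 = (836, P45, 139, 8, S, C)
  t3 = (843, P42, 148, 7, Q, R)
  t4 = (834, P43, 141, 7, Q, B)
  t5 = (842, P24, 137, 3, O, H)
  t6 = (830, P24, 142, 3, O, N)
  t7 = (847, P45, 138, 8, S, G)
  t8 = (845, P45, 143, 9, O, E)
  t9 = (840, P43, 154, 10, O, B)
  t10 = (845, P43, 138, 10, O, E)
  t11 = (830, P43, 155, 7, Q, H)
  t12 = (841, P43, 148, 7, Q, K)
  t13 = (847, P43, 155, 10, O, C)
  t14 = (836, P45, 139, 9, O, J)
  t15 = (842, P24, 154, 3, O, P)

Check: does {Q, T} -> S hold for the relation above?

Yes

(Q=P45, T=O): rows 1, 8, 14 → S = 9, 9, 9 ✓
(Q=P45, T=S): rows 2, 7 → S = 8, 8 ✓
(Q=P42, T=Q): row 3 → S = 7 ✓
(Q=P43, T=Q): rows 4, 11, 12 → S = 7, 7, 7 ✓
(Q=P24, T=O): rows 5, 6, 15 → S = 3, 3, 3 ✓
(Q=P43, T=O): rows 9, 10, 13 → S = 10, 10, 10 ✓
Every {Q, T} value is associated with a single S value, so {Q, T} -> S holds.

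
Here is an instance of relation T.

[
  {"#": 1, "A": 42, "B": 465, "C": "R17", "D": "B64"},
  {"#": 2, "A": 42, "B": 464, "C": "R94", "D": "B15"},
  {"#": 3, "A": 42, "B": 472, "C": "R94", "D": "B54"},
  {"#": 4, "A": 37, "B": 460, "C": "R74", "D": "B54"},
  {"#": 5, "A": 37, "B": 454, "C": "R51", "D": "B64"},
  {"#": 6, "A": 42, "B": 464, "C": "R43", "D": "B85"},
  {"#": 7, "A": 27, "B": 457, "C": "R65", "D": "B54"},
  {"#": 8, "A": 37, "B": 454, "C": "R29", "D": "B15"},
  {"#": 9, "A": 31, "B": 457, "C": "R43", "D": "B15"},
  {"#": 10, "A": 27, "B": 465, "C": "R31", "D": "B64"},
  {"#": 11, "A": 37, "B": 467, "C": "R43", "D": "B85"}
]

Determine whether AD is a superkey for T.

All 11 rows have distinct AD values, so AD → (all attributes) holds and AD is a superkey.

Yes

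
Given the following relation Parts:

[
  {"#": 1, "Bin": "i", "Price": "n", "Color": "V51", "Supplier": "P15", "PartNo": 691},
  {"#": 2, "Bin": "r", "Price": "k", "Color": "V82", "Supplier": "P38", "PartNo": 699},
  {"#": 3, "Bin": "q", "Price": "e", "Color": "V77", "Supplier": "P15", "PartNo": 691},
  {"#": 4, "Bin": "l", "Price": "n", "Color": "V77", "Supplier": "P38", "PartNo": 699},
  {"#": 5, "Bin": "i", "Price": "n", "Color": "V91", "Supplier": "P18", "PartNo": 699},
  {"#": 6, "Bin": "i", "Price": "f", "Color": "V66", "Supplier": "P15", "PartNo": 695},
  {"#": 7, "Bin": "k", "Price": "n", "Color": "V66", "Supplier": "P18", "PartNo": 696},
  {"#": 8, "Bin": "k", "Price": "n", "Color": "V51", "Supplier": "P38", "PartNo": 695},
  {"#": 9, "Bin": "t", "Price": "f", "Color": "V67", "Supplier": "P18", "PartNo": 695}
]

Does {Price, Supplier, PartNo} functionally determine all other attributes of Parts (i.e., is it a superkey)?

All 9 rows have distinct {Price, Supplier, PartNo} values, so {Price, Supplier, PartNo} → (all attributes) holds and {Price, Supplier, PartNo} is a superkey.

Yes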